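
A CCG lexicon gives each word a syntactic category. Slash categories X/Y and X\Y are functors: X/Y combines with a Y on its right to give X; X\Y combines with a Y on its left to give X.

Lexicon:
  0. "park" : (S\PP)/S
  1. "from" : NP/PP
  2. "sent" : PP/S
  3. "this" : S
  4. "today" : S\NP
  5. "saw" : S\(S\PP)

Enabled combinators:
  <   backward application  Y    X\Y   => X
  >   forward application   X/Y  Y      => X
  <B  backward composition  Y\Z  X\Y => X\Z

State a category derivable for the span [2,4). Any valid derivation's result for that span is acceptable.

[0,6] S   <
  [0,5] S\PP   >
    [0,1] "park" : (S\PP)/S
    [1,5] S   <
      [1,4] NP   >
        [1,2] "from" : NP/PP
        [2,4] PP   >
          [2,3] "sent" : PP/S
          [3,4] "this" : S
      [4,5] "today" : S\NP
  [5,6] "saw" : S\(S\PP)

PP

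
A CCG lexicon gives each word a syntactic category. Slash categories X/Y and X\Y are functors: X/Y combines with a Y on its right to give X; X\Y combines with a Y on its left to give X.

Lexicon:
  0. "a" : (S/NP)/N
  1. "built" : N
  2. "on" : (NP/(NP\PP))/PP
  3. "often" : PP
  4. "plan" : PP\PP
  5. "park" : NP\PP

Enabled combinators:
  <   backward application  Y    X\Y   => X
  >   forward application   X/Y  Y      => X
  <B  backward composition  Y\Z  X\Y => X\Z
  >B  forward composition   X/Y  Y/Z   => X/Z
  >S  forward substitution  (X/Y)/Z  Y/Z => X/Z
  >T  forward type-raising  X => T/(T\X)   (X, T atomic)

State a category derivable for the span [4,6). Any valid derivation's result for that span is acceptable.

NP\PP

[0,6] S   >
  [0,2] S/NP   >
    [0,1] "a" : (S/NP)/N
    [1,2] "built" : N
  [2,6] NP   >
    [2,4] NP/(NP\PP)   >
      [2,3] "on" : (NP/(NP\PP))/PP
      [3,4] "often" : PP
    [4,6] NP\PP   <B
      [4,5] "plan" : PP\PP
      [5,6] "park" : NP\PP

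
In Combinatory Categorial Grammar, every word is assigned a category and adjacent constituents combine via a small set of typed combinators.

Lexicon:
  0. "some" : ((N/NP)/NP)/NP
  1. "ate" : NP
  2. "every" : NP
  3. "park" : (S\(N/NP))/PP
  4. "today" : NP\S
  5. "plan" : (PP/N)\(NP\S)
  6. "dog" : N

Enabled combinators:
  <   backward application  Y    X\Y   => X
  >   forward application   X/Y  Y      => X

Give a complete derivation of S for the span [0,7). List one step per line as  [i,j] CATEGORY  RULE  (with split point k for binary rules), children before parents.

[0,7] S   <
  [0,3] N/NP   >
    [0,2] (N/NP)/NP   >
      [0,1] "some" : ((N/NP)/NP)/NP
      [1,2] "ate" : NP
    [2,3] "every" : NP
  [3,7] S\(N/NP)   >
    [3,4] "park" : (S\(N/NP))/PP
    [4,7] PP   >
      [4,6] PP/N   <
        [4,5] "today" : NP\S
        [5,6] "plan" : (PP/N)\(NP\S)
      [6,7] "dog" : N

[0,1] ((N/NP)/NP)/NP  lex  "some"
[1,2] NP  lex  "ate"
[0,2] (N/NP)/NP  >  k=1
[2,3] NP  lex  "every"
[0,3] N/NP  >  k=2
[3,4] (S\(N/NP))/PP  lex  "park"
[4,5] NP\S  lex  "today"
[5,6] (PP/N)\(NP\S)  lex  "plan"
[4,6] PP/N  <  k=5
[6,7] N  lex  "dog"
[4,7] PP  >  k=6
[3,7] S\(N/NP)  >  k=4
[0,7] S  <  k=3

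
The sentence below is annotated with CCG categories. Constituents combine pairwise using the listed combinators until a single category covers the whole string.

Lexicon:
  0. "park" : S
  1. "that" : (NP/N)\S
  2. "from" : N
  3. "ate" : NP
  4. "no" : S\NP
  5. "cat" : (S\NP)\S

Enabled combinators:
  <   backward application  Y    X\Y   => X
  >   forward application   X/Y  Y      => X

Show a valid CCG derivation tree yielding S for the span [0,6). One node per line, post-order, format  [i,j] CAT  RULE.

[0,1] S  lex  "park"
[1,2] (NP/N)\S  lex  "that"
[0,2] NP/N  <  k=1
[2,3] N  lex  "from"
[0,3] NP  >  k=2
[3,4] NP  lex  "ate"
[4,5] S\NP  lex  "no"
[3,5] S  <  k=4
[5,6] (S\NP)\S  lex  "cat"
[3,6] S\NP  <  k=5
[0,6] S  <  k=3

[0,6] S   <
  [0,3] NP   >
    [0,2] NP/N   <
      [0,1] "park" : S
      [1,2] "that" : (NP/N)\S
    [2,3] "from" : N
  [3,6] S\NP   <
    [3,5] S   <
      [3,4] "ate" : NP
      [4,5] "no" : S\NP
    [5,6] "cat" : (S\NP)\S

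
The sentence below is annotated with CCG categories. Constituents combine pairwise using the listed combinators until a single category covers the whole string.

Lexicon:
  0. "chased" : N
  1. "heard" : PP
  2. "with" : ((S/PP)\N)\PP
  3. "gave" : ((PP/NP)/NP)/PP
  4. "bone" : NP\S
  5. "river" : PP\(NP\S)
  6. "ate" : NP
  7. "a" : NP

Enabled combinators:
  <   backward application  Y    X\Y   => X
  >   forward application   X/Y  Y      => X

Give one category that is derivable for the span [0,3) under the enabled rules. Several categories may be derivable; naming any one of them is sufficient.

[0,8] S   >
  [0,3] S/PP   <
    [0,1] "chased" : N
    [1,3] (S/PP)\N   <
      [1,2] "heard" : PP
      [2,3] "with" : ((S/PP)\N)\PP
  [3,8] PP   >
    [3,7] PP/NP   >
      [3,6] (PP/NP)/NP   >
        [3,4] "gave" : ((PP/NP)/NP)/PP
        [4,6] PP   <
          [4,5] "bone" : NP\S
          [5,6] "river" : PP\(NP\S)
      [6,7] "ate" : NP
    [7,8] "a" : NP

S/PP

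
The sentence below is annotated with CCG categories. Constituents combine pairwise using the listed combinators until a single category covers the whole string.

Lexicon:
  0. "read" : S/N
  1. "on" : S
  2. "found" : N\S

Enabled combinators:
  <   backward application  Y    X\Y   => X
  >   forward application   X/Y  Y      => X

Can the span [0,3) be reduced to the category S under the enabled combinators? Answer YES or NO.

YES

[0,3] S   >
  [0,1] "read" : S/N
  [1,3] N   <
    [1,2] "on" : S
    [2,3] "found" : N\S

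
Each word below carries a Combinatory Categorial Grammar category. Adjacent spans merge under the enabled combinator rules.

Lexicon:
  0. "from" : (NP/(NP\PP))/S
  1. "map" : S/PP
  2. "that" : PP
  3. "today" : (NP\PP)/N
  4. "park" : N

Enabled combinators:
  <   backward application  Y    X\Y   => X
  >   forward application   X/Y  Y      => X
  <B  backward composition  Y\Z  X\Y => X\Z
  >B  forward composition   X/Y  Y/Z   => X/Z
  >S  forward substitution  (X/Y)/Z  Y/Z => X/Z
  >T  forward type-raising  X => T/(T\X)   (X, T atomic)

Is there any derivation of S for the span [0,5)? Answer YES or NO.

NO

(NP/(NP\PP))/S S/PP PP (NP\PP)/N N
CKY chart[0,5] = {(NP/(NP\PP))/(PP\NP), N/(N\NP), NP, NP/(NP\NP), NP/(N\N), PP/(PP\NP), S/(S\NP)}; S ∉ chart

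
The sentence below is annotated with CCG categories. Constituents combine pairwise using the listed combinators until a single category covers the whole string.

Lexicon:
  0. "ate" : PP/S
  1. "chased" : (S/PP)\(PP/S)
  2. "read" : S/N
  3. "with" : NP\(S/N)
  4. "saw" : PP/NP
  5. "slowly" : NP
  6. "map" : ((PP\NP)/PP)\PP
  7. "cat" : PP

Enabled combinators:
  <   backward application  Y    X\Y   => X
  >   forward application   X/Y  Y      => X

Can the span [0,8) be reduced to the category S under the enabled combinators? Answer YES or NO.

[0,8] S   >
  [0,2] S/PP   <
    [0,1] "ate" : PP/S
    [1,2] "chased" : (S/PP)\(PP/S)
  [2,8] PP   <
    [2,4] NP   <
      [2,3] "read" : S/N
      [3,4] "with" : NP\(S/N)
    [4,8] PP\NP   >
      [4,7] (PP\NP)/PP   <
        [4,6] PP   >
          [4,5] "saw" : PP/NP
          [5,6] "slowly" : NP
        [6,7] "map" : ((PP\NP)/PP)\PP
      [7,8] "cat" : PP

YES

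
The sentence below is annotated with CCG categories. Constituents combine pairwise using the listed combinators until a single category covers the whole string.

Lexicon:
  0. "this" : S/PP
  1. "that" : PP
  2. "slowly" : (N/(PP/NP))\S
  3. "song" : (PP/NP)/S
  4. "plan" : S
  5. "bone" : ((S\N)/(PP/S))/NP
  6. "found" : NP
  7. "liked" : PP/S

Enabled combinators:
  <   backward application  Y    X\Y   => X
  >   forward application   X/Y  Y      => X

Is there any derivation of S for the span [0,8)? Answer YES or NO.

YES

[0,8] S   <
  [0,5] N   >
    [0,3] N/(PP/NP)   <
      [0,2] S   >
        [0,1] "this" : S/PP
        [1,2] "that" : PP
      [2,3] "slowly" : (N/(PP/NP))\S
    [3,5] PP/NP   >
      [3,4] "song" : (PP/NP)/S
      [4,5] "plan" : S
  [5,8] S\N   >
    [5,7] (S\N)/(PP/S)   >
      [5,6] "bone" : ((S\N)/(PP/S))/NP
      [6,7] "found" : NP
    [7,8] "liked" : PP/S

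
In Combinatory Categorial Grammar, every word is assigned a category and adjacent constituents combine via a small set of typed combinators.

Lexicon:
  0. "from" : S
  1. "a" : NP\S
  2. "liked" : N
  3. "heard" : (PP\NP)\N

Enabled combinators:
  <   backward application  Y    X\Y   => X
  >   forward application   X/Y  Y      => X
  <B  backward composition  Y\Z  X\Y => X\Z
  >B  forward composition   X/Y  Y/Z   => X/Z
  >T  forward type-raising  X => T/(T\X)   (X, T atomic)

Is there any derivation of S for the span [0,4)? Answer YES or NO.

S NP\S N (PP\NP)\N
CKY chart[0,4] = {N/(N\PP), NP/(NP\PP), PP, PP/(PP\PP), S/(S\PP)}; S ∉ chart

NO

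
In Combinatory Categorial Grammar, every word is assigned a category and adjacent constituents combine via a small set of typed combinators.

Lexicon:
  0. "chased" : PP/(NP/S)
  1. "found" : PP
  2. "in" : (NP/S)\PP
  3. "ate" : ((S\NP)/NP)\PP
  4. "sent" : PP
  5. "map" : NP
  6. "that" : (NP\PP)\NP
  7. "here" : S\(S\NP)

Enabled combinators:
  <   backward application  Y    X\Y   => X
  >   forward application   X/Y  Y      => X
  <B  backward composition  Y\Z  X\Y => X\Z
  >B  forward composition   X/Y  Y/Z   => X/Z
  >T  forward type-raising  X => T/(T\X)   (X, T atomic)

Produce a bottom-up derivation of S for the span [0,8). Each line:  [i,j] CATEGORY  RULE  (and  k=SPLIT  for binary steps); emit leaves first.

[0,8] S   <
  [0,7] S\NP   >
    [0,4] (S\NP)/NP   <
      [0,3] PP   >
        [0,1] "chased" : PP/(NP/S)
        [1,3] NP/S   <
          [1,2] "found" : PP
          [2,3] "in" : (NP/S)\PP
      [3,4] "ate" : ((S\NP)/NP)\PP
    [4,7] NP   >
      [4,5] NP/(NP\PP)   >T
        [4,5] "sent" : PP
      [5,7] NP\PP   <
        [5,6] "map" : NP
        [6,7] "that" : (NP\PP)\NP
  [7,8] "here" : S\(S\NP)

[0,1] PP/(NP/S)  lex  "chased"
[1,2] PP  lex  "found"
[2,3] (NP/S)\PP  lex  "in"
[1,3] NP/S  <  k=2
[0,3] PP  >  k=1
[3,4] ((S\NP)/NP)\PP  lex  "ate"
[0,4] (S\NP)/NP  <  k=3
[4,5] PP  lex  "sent"
[4,5] NP/(NP\PP)  >T
[5,6] NP  lex  "map"
[6,7] (NP\PP)\NP  lex  "that"
[5,7] NP\PP  <  k=6
[4,7] NP  >  k=5
[0,7] S\NP  >  k=4
[7,8] S\(S\NP)  lex  "here"
[0,8] S  <  k=7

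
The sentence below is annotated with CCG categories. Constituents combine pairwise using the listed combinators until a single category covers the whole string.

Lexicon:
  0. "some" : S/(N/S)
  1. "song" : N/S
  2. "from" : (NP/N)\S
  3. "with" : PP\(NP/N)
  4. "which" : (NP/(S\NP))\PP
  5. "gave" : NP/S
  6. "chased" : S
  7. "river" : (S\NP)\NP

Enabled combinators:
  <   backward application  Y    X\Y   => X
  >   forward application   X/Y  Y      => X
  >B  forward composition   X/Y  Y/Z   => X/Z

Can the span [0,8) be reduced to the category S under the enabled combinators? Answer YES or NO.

S/(N/S) N/S (NP/N)\S PP\(NP/N) (NP/(S\NP))\PP NP/S S (S\NP)\NP
CKY chart[0,8] = {NP}; S ∉ chart

NO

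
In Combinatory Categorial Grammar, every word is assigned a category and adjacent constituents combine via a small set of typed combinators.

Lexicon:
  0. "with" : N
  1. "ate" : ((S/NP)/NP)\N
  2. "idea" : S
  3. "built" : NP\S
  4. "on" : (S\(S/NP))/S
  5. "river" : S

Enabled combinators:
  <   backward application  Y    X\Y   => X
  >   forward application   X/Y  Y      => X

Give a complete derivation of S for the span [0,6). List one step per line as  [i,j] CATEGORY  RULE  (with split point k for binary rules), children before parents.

[0,1] N  lex  "with"
[1,2] ((S/NP)/NP)\N  lex  "ate"
[0,2] (S/NP)/NP  <  k=1
[2,3] S  lex  "idea"
[3,4] NP\S  lex  "built"
[2,4] NP  <  k=3
[0,4] S/NP  >  k=2
[4,5] (S\(S/NP))/S  lex  "on"
[5,6] S  lex  "river"
[4,6] S\(S/NP)  >  k=5
[0,6] S  <  k=4

[0,6] S   <
  [0,4] S/NP   >
    [0,2] (S/NP)/NP   <
      [0,1] "with" : N
      [1,2] "ate" : ((S/NP)/NP)\N
    [2,4] NP   <
      [2,3] "idea" : S
      [3,4] "built" : NP\S
  [4,6] S\(S/NP)   >
    [4,5] "on" : (S\(S/NP))/S
    [5,6] "river" : S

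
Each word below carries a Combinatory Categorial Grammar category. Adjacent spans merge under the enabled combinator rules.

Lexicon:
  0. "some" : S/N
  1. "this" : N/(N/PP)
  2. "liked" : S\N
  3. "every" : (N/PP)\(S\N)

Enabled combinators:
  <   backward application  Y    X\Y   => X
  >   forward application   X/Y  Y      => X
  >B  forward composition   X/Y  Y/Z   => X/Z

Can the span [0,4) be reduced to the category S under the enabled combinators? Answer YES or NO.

[0,4] S   >
  [0,1] "some" : S/N
  [1,4] N   >
    [1,2] "this" : N/(N/PP)
    [2,4] N/PP   <
      [2,3] "liked" : S\N
      [3,4] "every" : (N/PP)\(S\N)

YES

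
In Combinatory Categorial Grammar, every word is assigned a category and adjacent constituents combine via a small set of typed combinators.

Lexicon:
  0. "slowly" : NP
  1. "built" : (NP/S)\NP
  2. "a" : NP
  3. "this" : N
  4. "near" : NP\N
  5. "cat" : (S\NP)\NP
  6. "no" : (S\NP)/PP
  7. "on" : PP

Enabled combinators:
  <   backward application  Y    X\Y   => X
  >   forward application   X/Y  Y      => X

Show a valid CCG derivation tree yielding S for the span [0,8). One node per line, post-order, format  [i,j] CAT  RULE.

[0,1] NP  lex  "slowly"
[1,2] (NP/S)\NP  lex  "built"
[0,2] NP/S  <  k=1
[2,3] NP  lex  "a"
[3,4] N  lex  "this"
[4,5] NP\N  lex  "near"
[3,5] NP  <  k=4
[5,6] (S\NP)\NP  lex  "cat"
[3,6] S\NP  <  k=5
[2,6] S  <  k=3
[0,6] NP  >  k=2
[6,7] (S\NP)/PP  lex  "no"
[7,8] PP  lex  "on"
[6,8] S\NP  >  k=7
[0,8] S  <  k=6

[0,8] S   <
  [0,6] NP   >
    [0,2] NP/S   <
      [0,1] "slowly" : NP
      [1,2] "built" : (NP/S)\NP
    [2,6] S   <
      [2,3] "a" : NP
      [3,6] S\NP   <
        [3,5] NP   <
          [3,4] "this" : N
          [4,5] "near" : NP\N
        [5,6] "cat" : (S\NP)\NP
  [6,8] S\NP   >
    [6,7] "no" : (S\NP)/PP
    [7,8] "on" : PP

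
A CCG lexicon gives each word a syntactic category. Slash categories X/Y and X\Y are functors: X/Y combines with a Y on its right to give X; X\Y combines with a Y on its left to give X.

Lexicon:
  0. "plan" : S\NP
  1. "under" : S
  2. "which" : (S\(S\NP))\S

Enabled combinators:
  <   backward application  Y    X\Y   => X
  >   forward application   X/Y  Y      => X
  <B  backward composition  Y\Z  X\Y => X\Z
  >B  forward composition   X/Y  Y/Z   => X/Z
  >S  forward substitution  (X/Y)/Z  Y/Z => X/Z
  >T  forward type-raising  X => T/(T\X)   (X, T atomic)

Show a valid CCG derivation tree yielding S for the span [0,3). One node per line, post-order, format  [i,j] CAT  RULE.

[0,1] S\NP  lex  "plan"
[1,2] S  lex  "under"
[2,3] (S\(S\NP))\S  lex  "which"
[1,3] S\(S\NP)  <  k=2
[0,3] S  <  k=1

[0,3] S   <
  [0,1] "plan" : S\NP
  [1,3] S\(S\NP)   <
    [1,2] "under" : S
    [2,3] "which" : (S\(S\NP))\S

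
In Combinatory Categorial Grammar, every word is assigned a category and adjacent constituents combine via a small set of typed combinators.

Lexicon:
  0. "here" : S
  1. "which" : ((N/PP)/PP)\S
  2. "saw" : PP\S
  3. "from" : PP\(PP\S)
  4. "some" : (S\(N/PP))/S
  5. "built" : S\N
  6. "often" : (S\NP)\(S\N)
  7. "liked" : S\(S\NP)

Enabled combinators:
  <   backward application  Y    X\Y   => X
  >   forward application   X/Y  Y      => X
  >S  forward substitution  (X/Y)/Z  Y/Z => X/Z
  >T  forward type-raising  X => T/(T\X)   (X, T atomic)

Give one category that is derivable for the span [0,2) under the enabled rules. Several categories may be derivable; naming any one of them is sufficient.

[0,8] S   <
  [0,4] N/PP   >
    [0,2] (N/PP)/PP   <
      [0,1] "here" : S
      [1,2] "which" : ((N/PP)/PP)\S
    [2,4] PP   <
      [2,3] "saw" : PP\S
      [3,4] "from" : PP\(PP\S)
  [4,8] S\(N/PP)   >
    [4,5] "some" : (S\(N/PP))/S
    [5,8] S   <
      [5,7] S\NP   <
        [5,6] "built" : S\N
        [6,7] "often" : (S\NP)\(S\N)
      [7,8] "liked" : S\(S\NP)

(N/PP)/PP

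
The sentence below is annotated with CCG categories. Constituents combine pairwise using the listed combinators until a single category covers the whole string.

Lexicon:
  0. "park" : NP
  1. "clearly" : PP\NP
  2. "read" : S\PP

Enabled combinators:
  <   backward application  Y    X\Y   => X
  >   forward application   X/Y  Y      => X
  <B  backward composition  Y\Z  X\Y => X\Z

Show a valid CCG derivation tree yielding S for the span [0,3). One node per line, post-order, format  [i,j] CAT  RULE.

[0,3] S   <
  [0,2] PP   <
    [0,1] "park" : NP
    [1,2] "clearly" : PP\NP
  [2,3] "read" : S\PP

[0,1] NP  lex  "park"
[1,2] PP\NP  lex  "clearly"
[0,2] PP  <  k=1
[2,3] S\PP  lex  "read"
[0,3] S  <  k=2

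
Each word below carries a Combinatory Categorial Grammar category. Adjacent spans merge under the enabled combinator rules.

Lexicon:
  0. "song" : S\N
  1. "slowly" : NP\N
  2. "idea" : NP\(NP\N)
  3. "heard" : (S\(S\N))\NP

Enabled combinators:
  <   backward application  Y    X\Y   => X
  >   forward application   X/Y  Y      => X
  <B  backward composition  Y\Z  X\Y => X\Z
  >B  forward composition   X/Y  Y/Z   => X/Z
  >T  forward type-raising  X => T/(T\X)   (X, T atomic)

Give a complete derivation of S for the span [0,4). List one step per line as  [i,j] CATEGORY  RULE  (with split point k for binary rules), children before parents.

[0,1] S\N  lex  "song"
[1,2] NP\N  lex  "slowly"
[2,3] NP\(NP\N)  lex  "idea"
[1,3] NP  <  k=2
[3,4] (S\(S\N))\NP  lex  "heard"
[1,4] S\(S\N)  <  k=3
[0,4] S  <  k=1

[0,4] S   <
  [0,1] "song" : S\N
  [1,4] S\(S\N)   <
    [1,3] NP   <
      [1,2] "slowly" : NP\N
      [2,3] "idea" : NP\(NP\N)
    [3,4] "heard" : (S\(S\N))\NP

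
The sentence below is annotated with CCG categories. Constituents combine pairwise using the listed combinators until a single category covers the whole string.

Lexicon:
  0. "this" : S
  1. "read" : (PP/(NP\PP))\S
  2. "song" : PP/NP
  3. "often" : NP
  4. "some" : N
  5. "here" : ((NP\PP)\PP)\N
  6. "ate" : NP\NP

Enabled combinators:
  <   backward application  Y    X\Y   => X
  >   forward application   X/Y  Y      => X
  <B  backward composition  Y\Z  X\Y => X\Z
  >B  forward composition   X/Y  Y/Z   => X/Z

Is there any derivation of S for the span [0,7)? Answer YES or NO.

NO

S (PP/(NP\PP))\S PP/NP NP N ((NP\PP)\PP)\N NP\NP
CKY chart[0,7] = {PP}; S ∉ chart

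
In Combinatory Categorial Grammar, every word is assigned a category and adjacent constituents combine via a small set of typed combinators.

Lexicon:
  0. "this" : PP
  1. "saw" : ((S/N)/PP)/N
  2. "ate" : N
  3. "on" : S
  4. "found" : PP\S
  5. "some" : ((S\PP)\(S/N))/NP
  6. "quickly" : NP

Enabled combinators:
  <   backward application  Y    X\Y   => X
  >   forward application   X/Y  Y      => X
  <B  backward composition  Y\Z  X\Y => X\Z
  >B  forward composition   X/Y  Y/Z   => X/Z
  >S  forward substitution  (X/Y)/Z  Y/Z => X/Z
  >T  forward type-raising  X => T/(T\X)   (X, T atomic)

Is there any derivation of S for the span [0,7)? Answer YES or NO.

[0,7] S   <
  [0,1] "this" : PP
  [1,7] S\PP   <
    [1,5] S/N   >
      [1,3] (S/N)/PP   >
        [1,2] "saw" : ((S/N)/PP)/N
        [2,3] "ate" : N
      [3,5] PP   >
        [3,4] PP/(PP\S)   >T
          [3,4] "on" : S
        [4,5] "found" : PP\S
    [5,7] (S\PP)\(S/N)   >
      [5,6] "some" : ((S\PP)\(S/N))/NP
      [6,7] "quickly" : NP

YES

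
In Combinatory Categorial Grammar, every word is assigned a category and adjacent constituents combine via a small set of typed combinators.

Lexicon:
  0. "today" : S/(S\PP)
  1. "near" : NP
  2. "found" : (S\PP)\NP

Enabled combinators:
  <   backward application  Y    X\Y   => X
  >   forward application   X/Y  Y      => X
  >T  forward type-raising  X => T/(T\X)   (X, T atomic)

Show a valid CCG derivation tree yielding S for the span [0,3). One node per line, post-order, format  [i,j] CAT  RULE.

[0,1] S/(S\PP)  lex  "today"
[1,2] NP  lex  "near"
[2,3] (S\PP)\NP  lex  "found"
[1,3] S\PP  <  k=2
[0,3] S  >  k=1

[0,3] S   >
  [0,1] "today" : S/(S\PP)
  [1,3] S\PP   <
    [1,2] "near" : NP
    [2,3] "found" : (S\PP)\NP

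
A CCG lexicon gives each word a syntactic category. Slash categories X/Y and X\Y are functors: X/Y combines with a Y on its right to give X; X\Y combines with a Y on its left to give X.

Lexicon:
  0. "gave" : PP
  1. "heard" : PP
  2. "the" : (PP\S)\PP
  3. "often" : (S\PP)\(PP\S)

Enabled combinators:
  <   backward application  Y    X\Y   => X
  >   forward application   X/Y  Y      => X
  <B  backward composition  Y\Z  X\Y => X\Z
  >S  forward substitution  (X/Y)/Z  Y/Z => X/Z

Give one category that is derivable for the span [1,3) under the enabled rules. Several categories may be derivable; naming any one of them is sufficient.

PP\S

[0,4] S   <
  [0,1] "gave" : PP
  [1,4] S\PP   <
    [1,3] PP\S   <
      [1,2] "heard" : PP
      [2,3] "the" : (PP\S)\PP
    [3,4] "often" : (S\PP)\(PP\S)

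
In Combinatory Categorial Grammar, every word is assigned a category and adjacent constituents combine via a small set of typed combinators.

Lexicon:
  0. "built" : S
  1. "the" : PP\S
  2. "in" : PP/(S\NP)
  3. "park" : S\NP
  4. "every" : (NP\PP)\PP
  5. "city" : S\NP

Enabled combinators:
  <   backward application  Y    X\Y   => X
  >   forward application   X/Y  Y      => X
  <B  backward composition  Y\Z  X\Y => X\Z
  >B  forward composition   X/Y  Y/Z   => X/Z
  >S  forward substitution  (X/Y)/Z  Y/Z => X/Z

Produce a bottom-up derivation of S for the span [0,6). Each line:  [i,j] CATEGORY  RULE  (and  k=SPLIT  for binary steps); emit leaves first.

[0,1] S  lex  "built"
[1,2] PP\S  lex  "the"
[2,3] PP/(S\NP)  lex  "in"
[3,4] S\NP  lex  "park"
[2,4] PP  >  k=3
[4,5] (NP\PP)\PP  lex  "every"
[2,5] NP\PP  <  k=4
[1,5] NP\S  <B  k=2
[0,5] NP  <  k=1
[5,6] S\NP  lex  "city"
[0,6] S  <  k=5

[0,6] S   <
  [0,5] NP   <
    [0,1] "built" : S
    [1,5] NP\S   <B
      [1,2] "the" : PP\S
      [2,5] NP\PP   <
        [2,4] PP   >
          [2,3] "in" : PP/(S\NP)
          [3,4] "park" : S\NP
        [4,5] "every" : (NP\PP)\PP
  [5,6] "city" : S\NP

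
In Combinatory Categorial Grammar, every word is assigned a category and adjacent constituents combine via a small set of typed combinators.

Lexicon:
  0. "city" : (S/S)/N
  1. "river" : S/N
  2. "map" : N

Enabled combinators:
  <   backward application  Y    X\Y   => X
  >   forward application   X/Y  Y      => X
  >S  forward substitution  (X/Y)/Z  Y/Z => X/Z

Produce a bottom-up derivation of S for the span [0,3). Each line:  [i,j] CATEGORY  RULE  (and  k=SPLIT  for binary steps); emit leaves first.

[0,3] S   >
  [0,2] S/N   >S
    [0,1] "city" : (S/S)/N
    [1,2] "river" : S/N
  [2,3] "map" : N

[0,1] (S/S)/N  lex  "city"
[1,2] S/N  lex  "river"
[0,2] S/N  >S  k=1
[2,3] N  lex  "map"
[0,3] S  >  k=2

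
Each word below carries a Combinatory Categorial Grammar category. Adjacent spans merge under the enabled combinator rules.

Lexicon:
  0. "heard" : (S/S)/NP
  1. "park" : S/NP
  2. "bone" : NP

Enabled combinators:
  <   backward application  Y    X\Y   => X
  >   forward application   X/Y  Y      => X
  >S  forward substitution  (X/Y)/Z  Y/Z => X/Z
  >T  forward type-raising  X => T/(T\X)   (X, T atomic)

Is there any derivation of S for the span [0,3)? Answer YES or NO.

[0,3] S   >
  [0,2] S/NP   >S
    [0,1] "heard" : (S/S)/NP
    [1,2] "park" : S/NP
  [2,3] "bone" : NP

YES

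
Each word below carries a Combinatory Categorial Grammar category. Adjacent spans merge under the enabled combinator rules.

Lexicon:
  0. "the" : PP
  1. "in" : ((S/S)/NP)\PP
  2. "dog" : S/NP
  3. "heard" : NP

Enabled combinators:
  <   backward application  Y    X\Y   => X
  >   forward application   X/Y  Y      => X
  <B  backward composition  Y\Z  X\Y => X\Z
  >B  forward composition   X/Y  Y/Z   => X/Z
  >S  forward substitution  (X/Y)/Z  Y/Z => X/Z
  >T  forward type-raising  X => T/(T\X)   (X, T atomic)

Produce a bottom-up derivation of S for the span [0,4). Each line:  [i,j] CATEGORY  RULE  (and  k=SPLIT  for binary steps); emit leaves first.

[0,1] PP  lex  "the"
[1,2] ((S/S)/NP)\PP  lex  "in"
[0,2] (S/S)/NP  <  k=1
[2,3] S/NP  lex  "dog"
[0,3] S/NP  >S  k=2
[3,4] NP  lex  "heard"
[0,4] S  >  k=3

[0,4] S   >
  [0,3] S/NP   >S
    [0,2] (S/S)/NP   <
      [0,1] "the" : PP
      [1,2] "in" : ((S/S)/NP)\PP
    [2,3] "dog" : S/NP
  [3,4] "heard" : NP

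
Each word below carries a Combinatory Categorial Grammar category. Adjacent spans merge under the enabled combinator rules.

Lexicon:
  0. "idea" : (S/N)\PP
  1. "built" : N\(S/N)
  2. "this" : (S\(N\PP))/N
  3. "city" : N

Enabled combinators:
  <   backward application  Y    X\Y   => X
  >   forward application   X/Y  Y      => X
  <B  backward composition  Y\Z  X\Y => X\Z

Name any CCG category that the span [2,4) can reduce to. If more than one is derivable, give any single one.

[0,4] S   <
  [0,2] N\PP   <B
    [0,1] "idea" : (S/N)\PP
    [1,2] "built" : N\(S/N)
  [2,4] S\(N\PP)   >
    [2,3] "this" : (S\(N\PP))/N
    [3,4] "city" : N

S\(N\PP)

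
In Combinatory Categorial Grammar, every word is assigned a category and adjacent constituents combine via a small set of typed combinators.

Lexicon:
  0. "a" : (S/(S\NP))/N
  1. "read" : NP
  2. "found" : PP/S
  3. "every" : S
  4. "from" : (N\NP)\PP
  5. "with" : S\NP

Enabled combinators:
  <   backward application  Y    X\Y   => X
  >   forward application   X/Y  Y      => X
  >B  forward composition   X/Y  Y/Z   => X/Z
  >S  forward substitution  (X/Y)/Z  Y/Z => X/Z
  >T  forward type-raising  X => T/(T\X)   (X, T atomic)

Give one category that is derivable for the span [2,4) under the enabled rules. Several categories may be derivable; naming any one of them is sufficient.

[0,6] S   >
  [0,5] S/(S\NP)   >
    [0,1] "a" : (S/(S\NP))/N
    [1,5] N   >
      [1,2] N/(N\NP)   >T
        [1,2] "read" : NP
      [2,5] N\NP   <
        [2,4] PP   >
          [2,3] "found" : PP/S
          [3,4] "every" : S
        [4,5] "from" : (N\NP)\PP
  [5,6] "with" : S\NP

PP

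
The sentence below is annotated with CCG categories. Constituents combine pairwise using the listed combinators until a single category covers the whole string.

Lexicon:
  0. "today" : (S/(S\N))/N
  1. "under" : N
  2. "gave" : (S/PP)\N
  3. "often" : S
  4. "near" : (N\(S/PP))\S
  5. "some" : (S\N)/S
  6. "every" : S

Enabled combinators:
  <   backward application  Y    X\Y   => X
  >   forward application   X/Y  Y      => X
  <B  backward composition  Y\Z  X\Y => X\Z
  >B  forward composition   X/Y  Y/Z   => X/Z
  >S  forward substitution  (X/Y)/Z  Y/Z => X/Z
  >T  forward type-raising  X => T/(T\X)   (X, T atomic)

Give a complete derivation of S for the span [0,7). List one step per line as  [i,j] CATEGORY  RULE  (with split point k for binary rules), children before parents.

[0,7] S   >
  [0,5] S/(S\N)   >
    [0,1] "today" : (S/(S\N))/N
    [1,5] N   <
      [1,3] S/PP   <
        [1,2] "under" : N
        [2,3] "gave" : (S/PP)\N
      [3,5] N\(S/PP)   <
        [3,4] "often" : S
        [4,5] "near" : (N\(S/PP))\S
  [5,7] S\N   >
    [5,6] "some" : (S\N)/S
    [6,7] "every" : S

[0,1] (S/(S\N))/N  lex  "today"
[1,2] N  lex  "under"
[2,3] (S/PP)\N  lex  "gave"
[1,3] S/PP  <  k=2
[3,4] S  lex  "often"
[4,5] (N\(S/PP))\S  lex  "near"
[3,5] N\(S/PP)  <  k=4
[1,5] N  <  k=3
[0,5] S/(S\N)  >  k=1
[5,6] (S\N)/S  lex  "some"
[6,7] S  lex  "every"
[5,7] S\N  >  k=6
[0,7] S  >  k=5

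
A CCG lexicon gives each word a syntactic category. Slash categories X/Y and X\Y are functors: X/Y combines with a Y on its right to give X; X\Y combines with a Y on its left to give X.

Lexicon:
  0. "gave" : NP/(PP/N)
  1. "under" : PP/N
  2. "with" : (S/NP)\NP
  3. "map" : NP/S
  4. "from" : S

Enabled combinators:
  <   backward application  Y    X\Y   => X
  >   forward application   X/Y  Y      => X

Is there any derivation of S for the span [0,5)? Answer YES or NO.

[0,5] S   >
  [0,3] S/NP   <
    [0,2] NP   >
      [0,1] "gave" : NP/(PP/N)
      [1,2] "under" : PP/N
    [2,3] "with" : (S/NP)\NP
  [3,5] NP   >
    [3,4] "map" : NP/S
    [4,5] "from" : S

YES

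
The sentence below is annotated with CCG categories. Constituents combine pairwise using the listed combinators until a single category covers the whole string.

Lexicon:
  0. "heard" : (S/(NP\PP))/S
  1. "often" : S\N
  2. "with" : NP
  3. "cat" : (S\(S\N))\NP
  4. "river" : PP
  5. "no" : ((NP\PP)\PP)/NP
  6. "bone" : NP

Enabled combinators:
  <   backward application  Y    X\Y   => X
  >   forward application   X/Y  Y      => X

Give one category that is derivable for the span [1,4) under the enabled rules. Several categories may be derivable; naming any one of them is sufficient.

[0,7] S   >
  [0,4] S/(NP\PP)   >
    [0,1] "heard" : (S/(NP\PP))/S
    [1,4] S   <
      [1,2] "often" : S\N
      [2,4] S\(S\N)   <
        [2,3] "with" : NP
        [3,4] "cat" : (S\(S\N))\NP
  [4,7] NP\PP   <
    [4,5] "river" : PP
    [5,7] (NP\PP)\PP   >
      [5,6] "no" : ((NP\PP)\PP)/NP
      [6,7] "bone" : NP

S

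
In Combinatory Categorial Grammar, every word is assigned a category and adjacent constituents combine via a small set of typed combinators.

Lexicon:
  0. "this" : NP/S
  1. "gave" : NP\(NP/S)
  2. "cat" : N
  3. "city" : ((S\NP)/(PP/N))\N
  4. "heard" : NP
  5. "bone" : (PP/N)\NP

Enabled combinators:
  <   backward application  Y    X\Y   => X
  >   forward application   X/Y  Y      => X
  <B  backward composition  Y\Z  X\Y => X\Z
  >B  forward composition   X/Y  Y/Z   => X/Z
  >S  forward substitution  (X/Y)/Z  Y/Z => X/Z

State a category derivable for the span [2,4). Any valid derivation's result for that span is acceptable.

(S\NP)/(PP/N)

[0,6] S   <
  [0,2] NP   <
    [0,1] "this" : NP/S
    [1,2] "gave" : NP\(NP/S)
  [2,6] S\NP   >
    [2,4] (S\NP)/(PP/N)   <
      [2,3] "cat" : N
      [3,4] "city" : ((S\NP)/(PP/N))\N
    [4,6] PP/N   <
      [4,5] "heard" : NP
      [5,6] "bone" : (PP/N)\NP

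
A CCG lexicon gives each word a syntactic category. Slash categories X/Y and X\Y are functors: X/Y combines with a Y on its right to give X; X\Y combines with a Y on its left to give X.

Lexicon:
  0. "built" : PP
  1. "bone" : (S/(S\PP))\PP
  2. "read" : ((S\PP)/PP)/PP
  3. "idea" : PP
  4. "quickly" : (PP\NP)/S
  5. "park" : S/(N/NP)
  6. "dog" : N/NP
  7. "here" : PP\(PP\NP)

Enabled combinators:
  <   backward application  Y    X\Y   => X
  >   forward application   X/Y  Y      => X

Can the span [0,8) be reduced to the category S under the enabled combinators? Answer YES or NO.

[0,8] S   >
  [0,2] S/(S\PP)   <
    [0,1] "built" : PP
    [1,2] "bone" : (S/(S\PP))\PP
  [2,8] S\PP   >
    [2,4] (S\PP)/PP   >
      [2,3] "read" : ((S\PP)/PP)/PP
      [3,4] "idea" : PP
    [4,8] PP   <
      [4,7] PP\NP   >
        [4,5] "quickly" : (PP\NP)/S
        [5,7] S   >
          [5,6] "park" : S/(N/NP)
          [6,7] "dog" : N/NP
      [7,8] "here" : PP\(PP\NP)

YES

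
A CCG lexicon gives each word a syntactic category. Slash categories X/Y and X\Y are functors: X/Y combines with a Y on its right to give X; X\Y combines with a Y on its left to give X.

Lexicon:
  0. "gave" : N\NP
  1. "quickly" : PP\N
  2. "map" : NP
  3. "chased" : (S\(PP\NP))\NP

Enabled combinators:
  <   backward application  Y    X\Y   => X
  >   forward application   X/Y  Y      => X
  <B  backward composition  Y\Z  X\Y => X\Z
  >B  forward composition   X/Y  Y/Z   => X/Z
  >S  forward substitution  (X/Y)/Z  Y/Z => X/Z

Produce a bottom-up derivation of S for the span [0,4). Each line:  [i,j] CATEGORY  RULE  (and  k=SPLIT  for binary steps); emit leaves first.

[0,4] S   <
  [0,2] PP\NP   <B
    [0,1] "gave" : N\NP
    [1,2] "quickly" : PP\N
  [2,4] S\(PP\NP)   <
    [2,3] "map" : NP
    [3,4] "chased" : (S\(PP\NP))\NP

[0,1] N\NP  lex  "gave"
[1,2] PP\N  lex  "quickly"
[0,2] PP\NP  <B  k=1
[2,3] NP  lex  "map"
[3,4] (S\(PP\NP))\NP  lex  "chased"
[2,4] S\(PP\NP)  <  k=3
[0,4] S  <  k=2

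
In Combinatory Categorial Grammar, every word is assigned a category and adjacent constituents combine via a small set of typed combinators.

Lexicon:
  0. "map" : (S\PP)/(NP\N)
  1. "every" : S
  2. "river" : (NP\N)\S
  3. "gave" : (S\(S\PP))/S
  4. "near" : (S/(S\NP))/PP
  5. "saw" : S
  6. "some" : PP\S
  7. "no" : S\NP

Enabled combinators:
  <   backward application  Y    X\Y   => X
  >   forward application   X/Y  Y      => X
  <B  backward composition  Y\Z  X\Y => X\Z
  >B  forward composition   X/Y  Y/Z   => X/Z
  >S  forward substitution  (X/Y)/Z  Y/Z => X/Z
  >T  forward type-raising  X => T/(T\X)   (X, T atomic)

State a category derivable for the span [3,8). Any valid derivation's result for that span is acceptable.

[0,8] S   <
  [0,3] S\PP   >
    [0,1] "map" : (S\PP)/(NP\N)
    [1,3] NP\N   <
      [1,2] "every" : S
      [2,3] "river" : (NP\N)\S
  [3,8] S\(S\PP)   >
    [3,4] "gave" : (S\(S\PP))/S
    [4,8] S   >
      [4,7] S/(S\NP)   >
        [4,5] "near" : (S/(S\NP))/PP
        [5,7] PP   <
          [5,6] "saw" : S
          [6,7] "some" : PP\S
      [7,8] "no" : S\NP

S\(S\PP)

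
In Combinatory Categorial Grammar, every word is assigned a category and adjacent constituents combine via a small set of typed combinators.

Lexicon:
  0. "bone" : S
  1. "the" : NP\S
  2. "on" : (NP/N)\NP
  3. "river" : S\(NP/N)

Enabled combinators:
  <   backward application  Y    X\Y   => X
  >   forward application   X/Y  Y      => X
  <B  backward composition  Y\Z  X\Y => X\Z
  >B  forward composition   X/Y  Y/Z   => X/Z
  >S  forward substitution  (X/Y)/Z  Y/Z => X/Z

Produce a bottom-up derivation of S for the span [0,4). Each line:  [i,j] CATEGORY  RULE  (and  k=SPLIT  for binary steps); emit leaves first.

[0,4] S   <
  [0,3] NP/N   <
    [0,2] NP   <
      [0,1] "bone" : S
      [1,2] "the" : NP\S
    [2,3] "on" : (NP/N)\NP
  [3,4] "river" : S\(NP/N)

[0,1] S  lex  "bone"
[1,2] NP\S  lex  "the"
[0,2] NP  <  k=1
[2,3] (NP/N)\NP  lex  "on"
[0,3] NP/N  <  k=2
[3,4] S\(NP/N)  lex  "river"
[0,4] S  <  k=3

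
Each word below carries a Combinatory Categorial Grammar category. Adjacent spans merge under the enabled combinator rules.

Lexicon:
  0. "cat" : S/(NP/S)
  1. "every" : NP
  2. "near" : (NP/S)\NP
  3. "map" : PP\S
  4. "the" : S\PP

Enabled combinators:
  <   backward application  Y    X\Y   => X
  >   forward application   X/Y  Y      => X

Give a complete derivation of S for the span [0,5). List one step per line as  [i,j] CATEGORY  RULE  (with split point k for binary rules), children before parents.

[0,5] S   <
  [0,4] PP   <
    [0,3] S   >
      [0,1] "cat" : S/(NP/S)
      [1,3] NP/S   <
        [1,2] "every" : NP
        [2,3] "near" : (NP/S)\NP
    [3,4] "map" : PP\S
  [4,5] "the" : S\PP

[0,1] S/(NP/S)  lex  "cat"
[1,2] NP  lex  "every"
[2,3] (NP/S)\NP  lex  "near"
[1,3] NP/S  <  k=2
[0,3] S  >  k=1
[3,4] PP\S  lex  "map"
[0,4] PP  <  k=3
[4,5] S\PP  lex  "the"
[0,5] S  <  k=4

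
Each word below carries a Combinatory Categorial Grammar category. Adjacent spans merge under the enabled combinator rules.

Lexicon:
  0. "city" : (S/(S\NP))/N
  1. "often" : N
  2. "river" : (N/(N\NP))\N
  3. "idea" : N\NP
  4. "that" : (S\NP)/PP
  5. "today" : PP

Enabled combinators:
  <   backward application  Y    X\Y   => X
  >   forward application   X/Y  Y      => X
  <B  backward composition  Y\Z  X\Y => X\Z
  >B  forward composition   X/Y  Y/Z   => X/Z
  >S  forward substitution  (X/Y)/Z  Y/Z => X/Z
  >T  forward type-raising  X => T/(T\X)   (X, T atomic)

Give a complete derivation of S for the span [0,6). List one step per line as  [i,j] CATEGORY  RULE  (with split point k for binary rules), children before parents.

[0,6] S   >
  [0,4] S/(S\NP)   >
    [0,1] "city" : (S/(S\NP))/N
    [1,4] N   >
      [1,3] N/(N\NP)   <
        [1,2] "often" : N
        [2,3] "river" : (N/(N\NP))\N
      [3,4] "idea" : N\NP
  [4,6] S\NP   >
    [4,5] "that" : (S\NP)/PP
    [5,6] "today" : PP

[0,1] (S/(S\NP))/N  lex  "city"
[1,2] N  lex  "often"
[2,3] (N/(N\NP))\N  lex  "river"
[1,3] N/(N\NP)  <  k=2
[3,4] N\NP  lex  "idea"
[1,4] N  >  k=3
[0,4] S/(S\NP)  >  k=1
[4,5] (S\NP)/PP  lex  "that"
[5,6] PP  lex  "today"
[4,6] S\NP  >  k=5
[0,6] S  >  k=4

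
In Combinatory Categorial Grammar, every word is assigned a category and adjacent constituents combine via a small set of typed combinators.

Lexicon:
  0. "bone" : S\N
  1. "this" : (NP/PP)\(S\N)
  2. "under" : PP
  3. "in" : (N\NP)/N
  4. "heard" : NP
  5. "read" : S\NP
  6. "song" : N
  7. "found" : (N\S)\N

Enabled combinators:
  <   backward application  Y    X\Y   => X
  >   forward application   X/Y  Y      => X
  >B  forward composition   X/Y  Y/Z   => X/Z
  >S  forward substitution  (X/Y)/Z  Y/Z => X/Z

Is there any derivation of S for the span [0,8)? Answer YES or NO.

S\N (NP/PP)\(S\N) PP (N\NP)/N NP S\NP N (N\S)\N
CKY chart[0,8] = {N}; S ∉ chart

NO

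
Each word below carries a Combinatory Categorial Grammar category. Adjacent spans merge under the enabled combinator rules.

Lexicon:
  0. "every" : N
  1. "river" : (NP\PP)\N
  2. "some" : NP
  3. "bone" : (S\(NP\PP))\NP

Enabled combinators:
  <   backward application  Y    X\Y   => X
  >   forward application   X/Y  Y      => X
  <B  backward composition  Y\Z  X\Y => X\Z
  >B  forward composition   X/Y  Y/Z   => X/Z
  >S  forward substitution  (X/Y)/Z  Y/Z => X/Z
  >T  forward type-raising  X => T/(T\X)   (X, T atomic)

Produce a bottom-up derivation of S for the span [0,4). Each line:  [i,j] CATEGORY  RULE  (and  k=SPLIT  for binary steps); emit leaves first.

[0,4] S   >
  [0,1] S/(S\N)   >T
    [0,1] "every" : N
  [1,4] S\N   <B
    [1,2] "river" : (NP\PP)\N
    [2,4] S\(NP\PP)   <
      [2,3] "some" : NP
      [3,4] "bone" : (S\(NP\PP))\NP

[0,1] N  lex  "every"
[0,1] S/(S\N)  >T
[1,2] (NP\PP)\N  lex  "river"
[2,3] NP  lex  "some"
[3,4] (S\(NP\PP))\NP  lex  "bone"
[2,4] S\(NP\PP)  <  k=3
[1,4] S\N  <B  k=2
[0,4] S  >  k=1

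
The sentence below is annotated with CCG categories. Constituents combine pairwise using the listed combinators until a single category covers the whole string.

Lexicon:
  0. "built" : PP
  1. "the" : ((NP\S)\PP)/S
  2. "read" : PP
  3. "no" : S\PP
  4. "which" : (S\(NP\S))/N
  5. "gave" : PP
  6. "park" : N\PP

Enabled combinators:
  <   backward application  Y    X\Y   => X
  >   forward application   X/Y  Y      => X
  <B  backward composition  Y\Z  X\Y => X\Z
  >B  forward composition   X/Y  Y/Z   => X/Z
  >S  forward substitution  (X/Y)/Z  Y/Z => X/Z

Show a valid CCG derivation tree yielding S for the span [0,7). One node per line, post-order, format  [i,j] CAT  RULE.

[0,7] S   <
  [0,1] "built" : PP
  [1,7] S\PP   <B
    [1,4] (NP\S)\PP   >
      [1,2] "the" : ((NP\S)\PP)/S
      [2,4] S   <
        [2,3] "read" : PP
        [3,4] "no" : S\PP
    [4,7] S\(NP\S)   >
      [4,5] "which" : (S\(NP\S))/N
      [5,7] N   <
        [5,6] "gave" : PP
        [6,7] "park" : N\PP

[0,1] PP  lex  "built"
[1,2] ((NP\S)\PP)/S  lex  "the"
[2,3] PP  lex  "read"
[3,4] S\PP  lex  "no"
[2,4] S  <  k=3
[1,4] (NP\S)\PP  >  k=2
[4,5] (S\(NP\S))/N  lex  "which"
[5,6] PP  lex  "gave"
[6,7] N\PP  lex  "park"
[5,7] N  <  k=6
[4,7] S\(NP\S)  >  k=5
[1,7] S\PP  <B  k=4
[0,7] S  <  k=1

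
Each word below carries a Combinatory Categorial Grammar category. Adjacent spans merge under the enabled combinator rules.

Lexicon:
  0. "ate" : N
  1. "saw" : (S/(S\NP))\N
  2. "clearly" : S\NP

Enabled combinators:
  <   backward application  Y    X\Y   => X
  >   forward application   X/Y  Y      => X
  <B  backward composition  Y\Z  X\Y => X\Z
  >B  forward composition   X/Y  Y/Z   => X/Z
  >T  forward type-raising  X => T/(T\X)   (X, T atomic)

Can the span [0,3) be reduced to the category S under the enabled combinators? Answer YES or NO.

YES

[0,3] S   >
  [0,2] S/(S\NP)   <
    [0,1] "ate" : N
    [1,2] "saw" : (S/(S\NP))\N
  [2,3] "clearly" : S\NP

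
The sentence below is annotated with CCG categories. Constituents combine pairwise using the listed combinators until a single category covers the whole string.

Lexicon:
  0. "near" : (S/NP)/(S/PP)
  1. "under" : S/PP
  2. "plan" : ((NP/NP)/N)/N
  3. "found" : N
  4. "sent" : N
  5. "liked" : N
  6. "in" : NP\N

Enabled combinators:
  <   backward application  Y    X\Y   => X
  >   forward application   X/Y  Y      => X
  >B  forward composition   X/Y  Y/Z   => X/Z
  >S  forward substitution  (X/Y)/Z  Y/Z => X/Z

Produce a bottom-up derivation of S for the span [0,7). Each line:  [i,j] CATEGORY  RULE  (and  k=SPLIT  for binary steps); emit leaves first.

[0,7] S   >
  [0,5] S/NP   >B
    [0,2] S/NP   >
      [0,1] "near" : (S/NP)/(S/PP)
      [1,2] "under" : S/PP
    [2,5] NP/NP   >
      [2,4] (NP/NP)/N   >
        [2,3] "plan" : ((NP/NP)/N)/N
        [3,4] "found" : N
      [4,5] "sent" : N
  [5,7] NP   <
    [5,6] "liked" : N
    [6,7] "in" : NP\N

[0,1] (S/NP)/(S/PP)  lex  "near"
[1,2] S/PP  lex  "under"
[0,2] S/NP  >  k=1
[2,3] ((NP/NP)/N)/N  lex  "plan"
[3,4] N  lex  "found"
[2,4] (NP/NP)/N  >  k=3
[4,5] N  lex  "sent"
[2,5] NP/NP  >  k=4
[0,5] S/NP  >B  k=2
[5,6] N  lex  "liked"
[6,7] NP\N  lex  "in"
[5,7] NP  <  k=6
[0,7] S  >  k=5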